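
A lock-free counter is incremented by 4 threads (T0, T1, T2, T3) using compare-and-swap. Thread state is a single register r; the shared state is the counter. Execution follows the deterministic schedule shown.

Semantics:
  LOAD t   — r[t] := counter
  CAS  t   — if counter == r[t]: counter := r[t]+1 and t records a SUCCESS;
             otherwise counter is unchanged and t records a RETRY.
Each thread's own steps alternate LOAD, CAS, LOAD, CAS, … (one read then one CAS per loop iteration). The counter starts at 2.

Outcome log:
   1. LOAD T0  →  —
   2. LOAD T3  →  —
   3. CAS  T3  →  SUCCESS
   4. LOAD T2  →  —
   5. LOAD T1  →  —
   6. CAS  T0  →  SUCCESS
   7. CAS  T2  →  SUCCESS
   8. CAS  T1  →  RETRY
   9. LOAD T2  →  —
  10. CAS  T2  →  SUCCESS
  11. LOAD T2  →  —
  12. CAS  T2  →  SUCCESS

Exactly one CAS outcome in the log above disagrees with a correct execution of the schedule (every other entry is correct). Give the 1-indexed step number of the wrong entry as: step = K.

Correct run:
#1 T0 reads 2
#2 T3 reads 2
#3 T3 CAS(2→3) writes; counter now 3
#4 T2 reads 3
#5 T1 reads 3
#6 T0 CAS(2→3) fails; counter now 3
#7 T2 CAS(3→4) writes; counter now 4
#8 T1 CAS(3→4) fails; counter now 4
#9 T2 reads 4
#10 T2 CAS(4→5) writes; counter now 5
#11 T2 reads 5
#12 T2 CAS(5→6) writes; counter now 6
Log disagrees first at step 6.

step = 6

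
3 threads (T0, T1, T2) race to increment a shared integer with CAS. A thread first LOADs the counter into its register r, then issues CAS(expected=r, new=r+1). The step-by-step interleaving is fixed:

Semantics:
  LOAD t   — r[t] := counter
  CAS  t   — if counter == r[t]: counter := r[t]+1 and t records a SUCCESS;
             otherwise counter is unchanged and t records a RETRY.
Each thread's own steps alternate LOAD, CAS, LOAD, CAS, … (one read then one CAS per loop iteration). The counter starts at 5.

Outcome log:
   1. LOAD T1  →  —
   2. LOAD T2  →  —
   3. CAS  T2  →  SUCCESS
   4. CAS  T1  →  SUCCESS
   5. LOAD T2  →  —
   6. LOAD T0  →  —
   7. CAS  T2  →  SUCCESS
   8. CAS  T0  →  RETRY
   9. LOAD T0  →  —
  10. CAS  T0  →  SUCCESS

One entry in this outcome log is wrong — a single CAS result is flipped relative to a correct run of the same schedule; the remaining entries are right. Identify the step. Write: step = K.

Re-executing:
T1 LOAD — after: cnt=5, r=5 — load
T2 LOAD — after: cnt=5, r=5 — load
T2 CAS — after: cnt=6, r=5 — ok
T1 CAS — after: cnt=6, r=5 — retry
T2 LOAD — after: cnt=6, r=6 — load
T0 LOAD — after: cnt=6, r=6 — load
T2 CAS — after: cnt=7, r=6 — ok
T0 CAS — after: cnt=7, r=6 — retry
T0 LOAD — after: cnt=7, r=7 — load
T0 CAS — after: cnt=8, r=7 — ok
Log disagrees first at step 4.

step = 4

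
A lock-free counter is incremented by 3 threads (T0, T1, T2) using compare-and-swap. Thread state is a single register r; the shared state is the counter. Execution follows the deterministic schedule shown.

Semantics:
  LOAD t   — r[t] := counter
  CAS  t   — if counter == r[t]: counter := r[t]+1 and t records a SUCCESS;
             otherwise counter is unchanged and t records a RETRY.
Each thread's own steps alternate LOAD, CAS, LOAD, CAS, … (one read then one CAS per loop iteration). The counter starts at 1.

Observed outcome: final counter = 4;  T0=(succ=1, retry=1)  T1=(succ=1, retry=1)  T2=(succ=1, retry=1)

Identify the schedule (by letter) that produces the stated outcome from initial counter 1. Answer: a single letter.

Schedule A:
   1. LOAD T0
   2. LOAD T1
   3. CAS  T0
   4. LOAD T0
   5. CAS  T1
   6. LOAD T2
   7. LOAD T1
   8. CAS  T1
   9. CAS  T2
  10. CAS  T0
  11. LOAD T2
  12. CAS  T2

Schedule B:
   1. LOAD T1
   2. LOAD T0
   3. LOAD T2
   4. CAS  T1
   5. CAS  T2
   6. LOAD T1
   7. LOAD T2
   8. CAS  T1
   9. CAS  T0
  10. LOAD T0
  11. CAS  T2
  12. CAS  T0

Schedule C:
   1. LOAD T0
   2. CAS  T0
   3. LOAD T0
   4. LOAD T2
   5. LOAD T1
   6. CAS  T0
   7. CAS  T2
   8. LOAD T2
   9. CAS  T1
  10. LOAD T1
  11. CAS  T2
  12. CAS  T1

A

Simulating candidate A:
T0 LOAD — after: cnt=1, r=1 — load
T1 LOAD — after: cnt=1, r=1 — load
T0 CAS — after: cnt=2, r=1 — ok
T0 LOAD — after: cnt=2, r=2 — load
T1 CAS — after: cnt=2, r=1 — retry
T2 LOAD — after: cnt=2, r=2 — load
T1 LOAD — after: cnt=2, r=2 — load
T1 CAS — after: cnt=3, r=2 — ok
T2 CAS — after: cnt=3, r=2 — retry
T0 CAS — after: cnt=3, r=2 — retry
T2 LOAD — after: cnt=3, r=3 — load
T2 CAS — after: cnt=4, r=3 — ok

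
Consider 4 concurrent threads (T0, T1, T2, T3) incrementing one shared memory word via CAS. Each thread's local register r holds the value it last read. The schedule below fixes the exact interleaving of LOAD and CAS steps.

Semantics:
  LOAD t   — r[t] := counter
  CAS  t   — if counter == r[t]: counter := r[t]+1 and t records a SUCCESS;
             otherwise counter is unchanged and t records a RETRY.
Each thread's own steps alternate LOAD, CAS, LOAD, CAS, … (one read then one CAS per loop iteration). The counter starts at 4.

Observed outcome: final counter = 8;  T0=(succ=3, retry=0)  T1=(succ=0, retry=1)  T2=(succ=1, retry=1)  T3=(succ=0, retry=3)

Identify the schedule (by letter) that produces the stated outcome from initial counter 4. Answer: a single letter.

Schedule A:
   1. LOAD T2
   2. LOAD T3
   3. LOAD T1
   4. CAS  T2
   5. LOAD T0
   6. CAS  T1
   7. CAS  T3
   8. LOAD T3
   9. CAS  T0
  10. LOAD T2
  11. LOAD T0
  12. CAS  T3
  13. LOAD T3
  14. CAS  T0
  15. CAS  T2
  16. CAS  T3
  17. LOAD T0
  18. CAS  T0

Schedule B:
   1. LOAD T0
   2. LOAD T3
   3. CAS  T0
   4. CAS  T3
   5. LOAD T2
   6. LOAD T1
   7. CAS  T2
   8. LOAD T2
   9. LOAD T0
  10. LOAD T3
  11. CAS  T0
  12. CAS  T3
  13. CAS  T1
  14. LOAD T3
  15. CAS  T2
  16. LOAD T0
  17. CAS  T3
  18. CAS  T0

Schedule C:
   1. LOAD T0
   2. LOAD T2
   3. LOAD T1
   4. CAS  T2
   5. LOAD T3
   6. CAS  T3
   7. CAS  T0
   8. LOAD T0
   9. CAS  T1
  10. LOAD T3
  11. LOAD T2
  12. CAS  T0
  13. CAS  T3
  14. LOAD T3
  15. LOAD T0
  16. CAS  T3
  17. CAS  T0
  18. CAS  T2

A

Tracing schedule A:
T2 LOAD — after: cnt=4, r=4 — load
T3 LOAD — after: cnt=4, r=4 — load
T1 LOAD — after: cnt=4, r=4 — load
T2 CAS — after: cnt=5, r=4 — ok
T0 LOAD — after: cnt=5, r=5 — load
T1 CAS — after: cnt=5, r=4 — retry
T3 CAS — after: cnt=5, r=4 — retry
T3 LOAD — after: cnt=5, r=5 — load
T0 CAS — after: cnt=6, r=5 — ok
T2 LOAD — after: cnt=6, r=6 — load
T0 LOAD — after: cnt=6, r=6 — load
T3 CAS — after: cnt=6, r=5 — retry
T3 LOAD — after: cnt=6, r=6 — load
T0 CAS — after: cnt=7, r=6 — ok
T2 CAS — after: cnt=7, r=6 — retry
T3 CAS — after: cnt=7, r=6 — retry
T0 LOAD — after: cnt=7, r=7 — load
T0 CAS — after: cnt=8, r=7 — ok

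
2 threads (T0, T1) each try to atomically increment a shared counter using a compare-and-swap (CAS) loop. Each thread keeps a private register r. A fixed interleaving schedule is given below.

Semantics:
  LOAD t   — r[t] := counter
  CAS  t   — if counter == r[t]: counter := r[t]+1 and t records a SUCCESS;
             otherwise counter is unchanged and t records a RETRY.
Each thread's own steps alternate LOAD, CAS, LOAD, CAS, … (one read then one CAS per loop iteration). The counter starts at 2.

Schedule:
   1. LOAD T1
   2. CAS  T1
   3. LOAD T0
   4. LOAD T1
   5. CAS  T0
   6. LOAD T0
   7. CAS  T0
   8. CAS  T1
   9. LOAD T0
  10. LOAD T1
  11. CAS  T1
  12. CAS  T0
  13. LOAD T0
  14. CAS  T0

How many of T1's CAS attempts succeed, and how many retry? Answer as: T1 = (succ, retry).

T1 = (2, 1)

   1) LOAD T1:  M=2  r_T1=2
   2) CAS  T1:  M=3  r_T1=2 ✓
   3) LOAD T0:  M=3  r_T0=3
   4) LOAD T1:  M=3  r_T1=3
   5) CAS  T0:  M=4  r_T0=3 ✓
   6) LOAD T0:  M=4  r_T0=4
   7) CAS  T0:  M=5  r_T0=4 ✓
   8) CAS  T1:  M=5  r_T1=3 ✗
   9) LOAD T0:  M=5  r_T0=5
  10) LOAD T1:  M=5  r_T1=5
  11) CAS  T1:  M=6  r_T1=5 ✓
  12) CAS  T0:  M=6  r_T0=5 ✗
  13) LOAD T0:  M=6  r_T0=6
  14) CAS  T0:  M=7  r_T0=6 ✓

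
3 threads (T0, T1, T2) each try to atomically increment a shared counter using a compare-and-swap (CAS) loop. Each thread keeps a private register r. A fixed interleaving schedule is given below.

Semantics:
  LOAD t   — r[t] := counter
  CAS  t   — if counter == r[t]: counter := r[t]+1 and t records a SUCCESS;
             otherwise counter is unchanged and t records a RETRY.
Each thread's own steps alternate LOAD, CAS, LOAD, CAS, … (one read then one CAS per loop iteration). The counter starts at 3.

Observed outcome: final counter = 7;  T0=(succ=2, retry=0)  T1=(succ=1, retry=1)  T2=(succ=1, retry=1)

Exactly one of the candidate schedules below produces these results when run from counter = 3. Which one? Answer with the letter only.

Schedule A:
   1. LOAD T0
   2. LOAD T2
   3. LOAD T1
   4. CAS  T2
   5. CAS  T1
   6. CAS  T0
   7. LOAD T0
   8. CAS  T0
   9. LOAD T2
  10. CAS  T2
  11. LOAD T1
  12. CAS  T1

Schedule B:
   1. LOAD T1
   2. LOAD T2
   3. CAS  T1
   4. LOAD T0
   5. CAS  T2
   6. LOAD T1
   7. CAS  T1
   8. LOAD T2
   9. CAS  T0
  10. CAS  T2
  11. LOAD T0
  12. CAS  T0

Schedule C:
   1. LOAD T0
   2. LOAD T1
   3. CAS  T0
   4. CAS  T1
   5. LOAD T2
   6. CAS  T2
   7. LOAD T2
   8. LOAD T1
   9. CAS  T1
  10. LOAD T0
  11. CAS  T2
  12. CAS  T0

Run C:
   1) LOAD T0:  M=3  r_T0=3
   2) LOAD T1:  M=3  r_T1=3
   3) CAS  T0:  M=4  r_T0=3 ✓
   4) CAS  T1:  M=4  r_T1=3 ✗
   5) LOAD T2:  M=4  r_T2=4
   6) CAS  T2:  M=5  r_T2=4 ✓
   7) LOAD T2:  M=5  r_T2=5
   8) LOAD T1:  M=5  r_T1=5
   9) CAS  T1:  M=6  r_T1=5 ✓
  10) LOAD T0:  M=6  r_T0=6
  11) CAS  T2:  M=6  r_T2=5 ✗
  12) CAS  T0:  M=7  r_T0=6 ✓

C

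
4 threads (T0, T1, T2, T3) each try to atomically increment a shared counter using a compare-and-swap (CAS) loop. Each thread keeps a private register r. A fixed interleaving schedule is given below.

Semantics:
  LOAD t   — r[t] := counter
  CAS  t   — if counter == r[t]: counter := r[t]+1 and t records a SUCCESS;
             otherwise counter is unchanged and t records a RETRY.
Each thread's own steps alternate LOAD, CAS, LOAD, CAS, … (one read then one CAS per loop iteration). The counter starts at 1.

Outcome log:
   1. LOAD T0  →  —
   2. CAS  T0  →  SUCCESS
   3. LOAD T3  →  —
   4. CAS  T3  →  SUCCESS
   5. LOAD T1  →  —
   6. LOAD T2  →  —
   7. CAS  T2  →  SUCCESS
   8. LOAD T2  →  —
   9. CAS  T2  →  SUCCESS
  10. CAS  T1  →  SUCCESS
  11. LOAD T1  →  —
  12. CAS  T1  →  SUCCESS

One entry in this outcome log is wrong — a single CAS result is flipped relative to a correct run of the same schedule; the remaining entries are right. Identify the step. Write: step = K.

Reference trace:
step 1: T0 LOAD ⇒ load; ctr=1 reg=1
step 2: T0 CAS ⇒ ok; ctr=2 reg=1
step 3: T3 LOAD ⇒ load; ctr=2 reg=2
step 4: T3 CAS ⇒ ok; ctr=3 reg=2
step 5: T1 LOAD ⇒ load; ctr=3 reg=3
step 6: T2 LOAD ⇒ load; ctr=3 reg=3
step 7: T2 CAS ⇒ ok; ctr=4 reg=3
step 8: T2 LOAD ⇒ load; ctr=4 reg=4
step 9: T2 CAS ⇒ ok; ctr=5 reg=4
step 10: T1 CAS ⇒ retry; ctr=5 reg=3
step 11: T1 LOAD ⇒ load; ctr=5 reg=5
step 12: T1 CAS ⇒ ok; ctr=6 reg=5
Log disagrees first at step 10.

step = 10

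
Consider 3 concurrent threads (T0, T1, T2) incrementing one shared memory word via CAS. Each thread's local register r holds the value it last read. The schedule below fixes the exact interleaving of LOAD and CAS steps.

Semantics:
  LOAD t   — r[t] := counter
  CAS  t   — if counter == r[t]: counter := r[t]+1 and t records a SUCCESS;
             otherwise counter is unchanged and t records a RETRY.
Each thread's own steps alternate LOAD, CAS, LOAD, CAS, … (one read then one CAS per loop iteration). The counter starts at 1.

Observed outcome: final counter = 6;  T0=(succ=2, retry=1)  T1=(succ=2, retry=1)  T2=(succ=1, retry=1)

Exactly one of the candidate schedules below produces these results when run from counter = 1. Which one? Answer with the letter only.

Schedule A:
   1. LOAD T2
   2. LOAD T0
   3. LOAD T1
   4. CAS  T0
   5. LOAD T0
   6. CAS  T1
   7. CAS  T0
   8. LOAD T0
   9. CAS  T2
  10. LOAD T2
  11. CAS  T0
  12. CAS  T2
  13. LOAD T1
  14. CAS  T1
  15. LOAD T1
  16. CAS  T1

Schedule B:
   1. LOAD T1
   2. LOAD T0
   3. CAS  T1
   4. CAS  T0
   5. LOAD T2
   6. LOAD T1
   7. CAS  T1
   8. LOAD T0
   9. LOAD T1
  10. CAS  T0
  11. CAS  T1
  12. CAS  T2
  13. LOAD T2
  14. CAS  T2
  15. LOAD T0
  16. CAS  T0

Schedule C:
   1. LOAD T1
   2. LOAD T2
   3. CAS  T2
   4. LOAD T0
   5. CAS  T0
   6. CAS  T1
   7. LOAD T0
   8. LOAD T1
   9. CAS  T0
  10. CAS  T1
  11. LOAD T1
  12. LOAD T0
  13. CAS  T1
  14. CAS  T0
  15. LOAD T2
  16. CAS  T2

B

Tracing schedule B:
   1) LOAD T1:  M=1  r_T1=1
   2) LOAD T0:  M=1  r_T0=1
   3) CAS  T1:  M=2  r_T1=1 ✓
   4) CAS  T0:  M=2  r_T0=1 ✗
   5) LOAD T2:  M=2  r_T2=2
   6) LOAD T1:  M=2  r_T1=2
   7) CAS  T1:  M=3  r_T1=2 ✓
   8) LOAD T0:  M=3  r_T0=3
   9) LOAD T1:  M=3  r_T1=3
  10) CAS  T0:  M=4  r_T0=3 ✓
  11) CAS  T1:  M=4  r_T1=3 ✗
  12) CAS  T2:  M=4  r_T2=2 ✗
  13) LOAD T2:  M=4  r_T2=4
  14) CAS  T2:  M=5  r_T2=4 ✓
  15) LOAD T0:  M=5  r_T0=5
  16) CAS  T0:  M=6  r_T0=5 ✓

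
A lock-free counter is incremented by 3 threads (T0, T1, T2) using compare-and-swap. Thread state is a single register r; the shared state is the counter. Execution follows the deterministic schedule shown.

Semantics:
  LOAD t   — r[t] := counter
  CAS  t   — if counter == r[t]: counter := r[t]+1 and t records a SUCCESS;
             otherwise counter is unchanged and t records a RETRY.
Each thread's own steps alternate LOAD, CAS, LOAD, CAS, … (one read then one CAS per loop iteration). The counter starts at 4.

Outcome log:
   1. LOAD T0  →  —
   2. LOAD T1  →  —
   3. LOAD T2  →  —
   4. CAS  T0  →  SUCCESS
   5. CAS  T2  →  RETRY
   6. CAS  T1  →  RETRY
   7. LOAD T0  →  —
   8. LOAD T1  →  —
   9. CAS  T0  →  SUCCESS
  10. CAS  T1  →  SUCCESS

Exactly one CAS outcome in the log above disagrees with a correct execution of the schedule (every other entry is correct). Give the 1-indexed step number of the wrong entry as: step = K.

step = 10

Correct run:
[1] T0.load  rd  (counter 4, T0.r 4)
[2] T1.load  rd  (counter 4, T1.r 4)
[3] T2.load  rd  (counter 4, T2.r 4)
[4] T0.cas  hit  (counter 5, T0.r 4)
[5] T2.cas  miss  (counter 5, T2.r 4)
[6] T1.cas  miss  (counter 5, T1.r 4)
[7] T0.load  rd  (counter 5, T0.r 5)
[8] T1.load  rd  (counter 5, T1.r 5)
[9] T0.cas  hit  (counter 6, T0.r 5)
[10] T1.cas  miss  (counter 6, T1.r 5)
Flip is step 10.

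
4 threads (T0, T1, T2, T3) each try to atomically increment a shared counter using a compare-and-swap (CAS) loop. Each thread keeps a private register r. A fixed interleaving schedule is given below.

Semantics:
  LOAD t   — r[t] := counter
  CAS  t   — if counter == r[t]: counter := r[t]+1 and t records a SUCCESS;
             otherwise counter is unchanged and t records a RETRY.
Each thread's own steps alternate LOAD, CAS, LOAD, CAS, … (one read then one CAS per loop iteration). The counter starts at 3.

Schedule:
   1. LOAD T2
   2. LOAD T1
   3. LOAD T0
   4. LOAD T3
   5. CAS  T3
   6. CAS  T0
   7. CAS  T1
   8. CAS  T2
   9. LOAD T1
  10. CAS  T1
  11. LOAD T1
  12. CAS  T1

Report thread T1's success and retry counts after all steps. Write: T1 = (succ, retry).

T1 = (2, 1)

#1 T2 reads 3
#2 T1 reads 3
#3 T0 reads 3
#4 T3 reads 3
#5 T3 CAS(3→4) writes; counter now 4
#6 T0 CAS(3→4) fails; counter now 4
#7 T1 CAS(3→4) fails; counter now 4
#8 T2 CAS(3→4) fails; counter now 4
#9 T1 reads 4
#10 T1 CAS(4→5) writes; counter now 5
#11 T1 reads 5
#12 T1 CAS(5→6) writes; counter now 6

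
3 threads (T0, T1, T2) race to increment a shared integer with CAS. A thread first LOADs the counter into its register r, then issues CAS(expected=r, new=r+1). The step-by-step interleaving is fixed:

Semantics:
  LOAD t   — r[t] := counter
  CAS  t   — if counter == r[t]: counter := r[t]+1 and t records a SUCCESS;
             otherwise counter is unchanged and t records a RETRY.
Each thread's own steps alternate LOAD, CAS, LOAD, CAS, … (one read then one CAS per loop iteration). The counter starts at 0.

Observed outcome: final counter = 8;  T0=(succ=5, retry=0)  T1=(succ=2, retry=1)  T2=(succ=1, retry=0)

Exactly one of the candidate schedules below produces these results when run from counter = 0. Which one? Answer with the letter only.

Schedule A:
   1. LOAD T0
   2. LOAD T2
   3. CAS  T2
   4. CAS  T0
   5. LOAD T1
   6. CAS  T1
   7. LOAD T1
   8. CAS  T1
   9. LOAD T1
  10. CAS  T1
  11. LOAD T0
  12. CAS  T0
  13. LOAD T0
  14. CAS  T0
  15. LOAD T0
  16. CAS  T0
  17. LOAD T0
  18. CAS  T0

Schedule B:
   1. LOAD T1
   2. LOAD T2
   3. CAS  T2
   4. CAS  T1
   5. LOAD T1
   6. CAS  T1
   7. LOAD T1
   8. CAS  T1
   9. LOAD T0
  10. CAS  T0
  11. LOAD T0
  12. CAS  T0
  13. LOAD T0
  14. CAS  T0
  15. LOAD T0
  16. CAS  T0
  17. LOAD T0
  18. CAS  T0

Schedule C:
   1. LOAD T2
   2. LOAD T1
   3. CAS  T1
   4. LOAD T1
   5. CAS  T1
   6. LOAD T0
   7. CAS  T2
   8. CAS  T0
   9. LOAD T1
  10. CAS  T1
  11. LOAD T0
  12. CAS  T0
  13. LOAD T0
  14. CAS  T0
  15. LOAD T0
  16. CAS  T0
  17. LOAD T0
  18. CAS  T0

Simulating candidate B:
1. LOAD T1 → mem=0 r[T1]=0 [LOAD]
2. LOAD T2 → mem=0 r[T2]=0 [LOAD]
3. CAS T2 → mem=1 r[T2]=0 [OK]
4. CAS T1 → mem=1 r[T1]=0 [RETRY]
5. LOAD T1 → mem=1 r[T1]=1 [LOAD]
6. CAS T1 → mem=2 r[T1]=1 [OK]
7. LOAD T1 → mem=2 r[T1]=2 [LOAD]
8. CAS T1 → mem=3 r[T1]=2 [OK]
9. LOAD T0 → mem=3 r[T0]=3 [LOAD]
10. CAS T0 → mem=4 r[T0]=3 [OK]
11. LOAD T0 → mem=4 r[T0]=4 [LOAD]
12. CAS T0 → mem=5 r[T0]=4 [OK]
13. LOAD T0 → mem=5 r[T0]=5 [LOAD]
14. CAS T0 → mem=6 r[T0]=5 [OK]
15. LOAD T0 → mem=6 r[T0]=6 [LOAD]
16. CAS T0 → mem=7 r[T0]=6 [OK]
17. LOAD T0 → mem=7 r[T0]=7 [LOAD]
18. CAS T0 → mem=8 r[T0]=7 [OK]

B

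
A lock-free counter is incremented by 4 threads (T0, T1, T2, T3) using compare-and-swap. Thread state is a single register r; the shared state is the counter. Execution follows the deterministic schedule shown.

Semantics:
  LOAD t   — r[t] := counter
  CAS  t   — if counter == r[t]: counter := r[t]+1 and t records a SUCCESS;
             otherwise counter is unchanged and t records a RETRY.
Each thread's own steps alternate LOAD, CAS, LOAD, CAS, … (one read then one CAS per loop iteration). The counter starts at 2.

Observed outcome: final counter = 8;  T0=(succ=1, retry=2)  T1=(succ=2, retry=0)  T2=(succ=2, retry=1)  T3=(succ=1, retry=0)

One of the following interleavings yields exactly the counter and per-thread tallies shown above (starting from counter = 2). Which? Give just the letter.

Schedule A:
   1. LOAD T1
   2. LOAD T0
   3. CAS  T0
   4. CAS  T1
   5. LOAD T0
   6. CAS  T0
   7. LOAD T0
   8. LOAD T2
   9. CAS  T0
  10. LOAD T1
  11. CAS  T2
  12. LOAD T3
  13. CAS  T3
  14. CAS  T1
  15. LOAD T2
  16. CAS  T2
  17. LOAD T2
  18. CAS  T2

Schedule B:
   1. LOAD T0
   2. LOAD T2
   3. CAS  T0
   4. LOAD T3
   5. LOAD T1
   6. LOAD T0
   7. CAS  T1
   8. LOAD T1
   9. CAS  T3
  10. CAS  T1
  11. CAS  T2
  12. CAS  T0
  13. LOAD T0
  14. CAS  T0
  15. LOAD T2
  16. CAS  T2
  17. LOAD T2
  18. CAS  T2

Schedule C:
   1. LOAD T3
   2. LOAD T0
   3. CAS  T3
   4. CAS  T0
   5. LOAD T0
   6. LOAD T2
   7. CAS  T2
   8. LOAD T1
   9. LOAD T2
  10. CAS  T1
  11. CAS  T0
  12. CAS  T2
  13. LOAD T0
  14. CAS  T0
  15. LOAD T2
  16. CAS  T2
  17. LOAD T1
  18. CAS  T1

C

Run C:
1. LOAD T3 → mem=2 r[T3]=2 [LOAD]
2. LOAD T0 → mem=2 r[T0]=2 [LOAD]
3. CAS T3 → mem=3 r[T3]=2 [OK]
4. CAS T0 → mem=3 r[T0]=2 [RETRY]
5. LOAD T0 → mem=3 r[T0]=3 [LOAD]
6. LOAD T2 → mem=3 r[T2]=3 [LOAD]
7. CAS T2 → mem=4 r[T2]=3 [OK]
8. LOAD T1 → mem=4 r[T1]=4 [LOAD]
9. LOAD T2 → mem=4 r[T2]=4 [LOAD]
10. CAS T1 → mem=5 r[T1]=4 [OK]
11. CAS T0 → mem=5 r[T0]=3 [RETRY]
12. CAS T2 → mem=5 r[T2]=4 [RETRY]
13. LOAD T0 → mem=5 r[T0]=5 [LOAD]
14. CAS T0 → mem=6 r[T0]=5 [OK]
15. LOAD T2 → mem=6 r[T2]=6 [LOAD]
16. CAS T2 → mem=7 r[T2]=6 [OK]
17. LOAD T1 → mem=7 r[T1]=7 [LOAD]
18. CAS T1 → mem=8 r[T1]=7 [OK]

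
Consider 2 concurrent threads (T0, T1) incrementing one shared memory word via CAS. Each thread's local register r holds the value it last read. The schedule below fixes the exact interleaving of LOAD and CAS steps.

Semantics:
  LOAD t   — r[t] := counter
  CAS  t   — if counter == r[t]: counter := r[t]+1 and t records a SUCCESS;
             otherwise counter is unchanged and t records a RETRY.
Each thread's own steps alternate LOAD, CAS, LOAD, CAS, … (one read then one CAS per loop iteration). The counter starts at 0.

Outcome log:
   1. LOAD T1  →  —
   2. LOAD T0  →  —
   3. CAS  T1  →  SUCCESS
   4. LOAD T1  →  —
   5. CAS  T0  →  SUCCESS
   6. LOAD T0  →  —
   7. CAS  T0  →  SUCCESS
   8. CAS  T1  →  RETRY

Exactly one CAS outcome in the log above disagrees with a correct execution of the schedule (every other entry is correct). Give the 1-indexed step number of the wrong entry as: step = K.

Reference trace:
step 1: T1 LOAD ⇒ load; ctr=0 reg=0
step 2: T0 LOAD ⇒ load; ctr=0 reg=0
step 3: T1 CAS ⇒ ok; ctr=1 reg=0
step 4: T1 LOAD ⇒ load; ctr=1 reg=1
step 5: T0 CAS ⇒ retry; ctr=1 reg=0
step 6: T0 LOAD ⇒ load; ctr=1 reg=1
step 7: T0 CAS ⇒ ok; ctr=2 reg=1
step 8: T1 CAS ⇒ retry; ctr=2 reg=1
Mismatch at 5.

step = 5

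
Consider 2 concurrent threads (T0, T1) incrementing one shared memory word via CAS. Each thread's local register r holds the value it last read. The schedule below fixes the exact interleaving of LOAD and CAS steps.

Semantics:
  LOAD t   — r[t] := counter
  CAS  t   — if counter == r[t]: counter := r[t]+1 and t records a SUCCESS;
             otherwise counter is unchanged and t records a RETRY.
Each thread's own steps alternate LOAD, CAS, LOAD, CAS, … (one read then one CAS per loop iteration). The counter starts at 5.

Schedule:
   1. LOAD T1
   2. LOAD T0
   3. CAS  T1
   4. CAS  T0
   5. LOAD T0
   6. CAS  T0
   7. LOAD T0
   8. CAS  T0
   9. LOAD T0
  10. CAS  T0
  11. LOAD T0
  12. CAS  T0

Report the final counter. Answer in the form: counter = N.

1. LOAD T1 → mem=5 r[T1]=5 [LOAD]
2. LOAD T0 → mem=5 r[T0]=5 [LOAD]
3. CAS T1 → mem=6 r[T1]=5 [OK]
4. CAS T0 → mem=6 r[T0]=5 [RETRY]
5. LOAD T0 → mem=6 r[T0]=6 [LOAD]
6. CAS T0 → mem=7 r[T0]=6 [OK]
7. LOAD T0 → mem=7 r[T0]=7 [LOAD]
8. CAS T0 → mem=8 r[T0]=7 [OK]
9. LOAD T0 → mem=8 r[T0]=8 [LOAD]
10. CAS T0 → mem=9 r[T0]=8 [OK]
11. LOAD T0 → mem=9 r[T0]=9 [LOAD]
12. CAS T0 → mem=10 r[T0]=9 [OK]

counter = 10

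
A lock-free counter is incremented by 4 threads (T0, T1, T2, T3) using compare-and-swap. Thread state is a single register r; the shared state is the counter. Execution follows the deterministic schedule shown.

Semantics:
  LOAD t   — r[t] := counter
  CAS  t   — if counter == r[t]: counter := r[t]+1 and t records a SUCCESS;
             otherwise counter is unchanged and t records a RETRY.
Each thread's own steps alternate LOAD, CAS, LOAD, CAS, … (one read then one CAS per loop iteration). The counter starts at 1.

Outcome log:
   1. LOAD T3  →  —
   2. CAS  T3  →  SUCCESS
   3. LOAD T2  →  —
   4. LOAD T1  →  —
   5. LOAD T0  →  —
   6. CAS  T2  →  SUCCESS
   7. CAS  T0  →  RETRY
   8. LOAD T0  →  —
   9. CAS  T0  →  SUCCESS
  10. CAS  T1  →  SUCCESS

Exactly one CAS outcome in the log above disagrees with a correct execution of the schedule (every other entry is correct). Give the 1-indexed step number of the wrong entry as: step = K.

Reference trace:
#1 T3 reads 1
#2 T3 CAS(1→2) writes; counter now 2
#3 T2 reads 2
#4 T1 reads 2
#5 T0 reads 2
#6 T2 CAS(2→3) writes; counter now 3
#7 T0 CAS(2→3) fails; counter now 3
#8 T0 reads 3
#9 T0 CAS(3→4) writes; counter now 4
#10 T1 CAS(2→3) fails; counter now 4
Flip is step 10.

step = 10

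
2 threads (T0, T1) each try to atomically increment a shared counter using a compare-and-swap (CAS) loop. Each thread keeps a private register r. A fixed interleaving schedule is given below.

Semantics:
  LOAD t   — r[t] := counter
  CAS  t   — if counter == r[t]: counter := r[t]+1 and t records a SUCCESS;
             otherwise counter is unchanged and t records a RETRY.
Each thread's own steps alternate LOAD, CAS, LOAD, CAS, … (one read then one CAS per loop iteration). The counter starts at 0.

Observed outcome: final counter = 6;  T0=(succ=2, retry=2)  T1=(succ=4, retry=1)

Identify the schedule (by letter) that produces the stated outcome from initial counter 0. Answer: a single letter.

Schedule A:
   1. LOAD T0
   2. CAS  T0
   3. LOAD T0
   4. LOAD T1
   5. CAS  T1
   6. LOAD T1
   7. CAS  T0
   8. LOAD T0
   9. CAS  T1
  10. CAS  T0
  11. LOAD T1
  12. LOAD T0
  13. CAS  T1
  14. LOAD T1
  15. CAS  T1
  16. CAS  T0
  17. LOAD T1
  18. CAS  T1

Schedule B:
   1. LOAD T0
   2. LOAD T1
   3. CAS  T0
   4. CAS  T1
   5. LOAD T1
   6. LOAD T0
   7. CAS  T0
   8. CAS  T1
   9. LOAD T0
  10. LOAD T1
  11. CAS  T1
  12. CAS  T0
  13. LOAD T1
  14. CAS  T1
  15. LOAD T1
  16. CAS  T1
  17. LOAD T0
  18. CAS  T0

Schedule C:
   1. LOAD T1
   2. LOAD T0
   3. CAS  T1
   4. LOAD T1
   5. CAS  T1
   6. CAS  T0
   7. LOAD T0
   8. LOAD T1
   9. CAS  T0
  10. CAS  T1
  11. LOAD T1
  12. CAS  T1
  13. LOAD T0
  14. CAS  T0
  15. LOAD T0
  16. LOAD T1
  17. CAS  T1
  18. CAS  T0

C

Run C:
1. LOAD T1 → mem=0 r[T1]=0 [LOAD]
2. LOAD T0 → mem=0 r[T0]=0 [LOAD]
3. CAS T1 → mem=1 r[T1]=0 [OK]
4. LOAD T1 → mem=1 r[T1]=1 [LOAD]
5. CAS T1 → mem=2 r[T1]=1 [OK]
6. CAS T0 → mem=2 r[T0]=0 [RETRY]
7. LOAD T0 → mem=2 r[T0]=2 [LOAD]
8. LOAD T1 → mem=2 r[T1]=2 [LOAD]
9. CAS T0 → mem=3 r[T0]=2 [OK]
10. CAS T1 → mem=3 r[T1]=2 [RETRY]
11. LOAD T1 → mem=3 r[T1]=3 [LOAD]
12. CAS T1 → mem=4 r[T1]=3 [OK]
13. LOAD T0 → mem=4 r[T0]=4 [LOAD]
14. CAS T0 → mem=5 r[T0]=4 [OK]
15. LOAD T0 → mem=5 r[T0]=5 [LOAD]
16. LOAD T1 → mem=5 r[T1]=5 [LOAD]
17. CAS T1 → mem=6 r[T1]=5 [OK]
18. CAS T0 → mem=6 r[T0]=5 [RETRY]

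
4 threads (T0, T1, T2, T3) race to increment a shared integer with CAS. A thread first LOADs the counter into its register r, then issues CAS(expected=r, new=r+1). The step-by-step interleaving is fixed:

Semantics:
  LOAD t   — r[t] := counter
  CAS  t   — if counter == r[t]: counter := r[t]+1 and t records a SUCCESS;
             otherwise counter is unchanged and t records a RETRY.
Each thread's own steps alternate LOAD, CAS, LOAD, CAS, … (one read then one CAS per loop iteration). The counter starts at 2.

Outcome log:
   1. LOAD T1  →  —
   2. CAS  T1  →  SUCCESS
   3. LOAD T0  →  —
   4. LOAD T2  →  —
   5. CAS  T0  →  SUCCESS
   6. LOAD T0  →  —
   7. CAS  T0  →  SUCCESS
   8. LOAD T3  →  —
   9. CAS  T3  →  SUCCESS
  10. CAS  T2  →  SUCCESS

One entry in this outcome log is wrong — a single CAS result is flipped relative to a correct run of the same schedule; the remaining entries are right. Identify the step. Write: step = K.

step = 10

Reference trace:
T1 LOAD — after: cnt=2, r=2 — load
T1 CAS — after: cnt=3, r=2 — ok
T0 LOAD — after: cnt=3, r=3 — load
T2 LOAD — after: cnt=3, r=3 — load
T0 CAS — after: cnt=4, r=3 — ok
T0 LOAD — after: cnt=4, r=4 — load
T0 CAS — after: cnt=5, r=4 — ok
T3 LOAD — after: cnt=5, r=5 — load
T3 CAS — after: cnt=6, r=5 — ok
T2 CAS — after: cnt=6, r=3 — retry
Log disagrees first at step 10.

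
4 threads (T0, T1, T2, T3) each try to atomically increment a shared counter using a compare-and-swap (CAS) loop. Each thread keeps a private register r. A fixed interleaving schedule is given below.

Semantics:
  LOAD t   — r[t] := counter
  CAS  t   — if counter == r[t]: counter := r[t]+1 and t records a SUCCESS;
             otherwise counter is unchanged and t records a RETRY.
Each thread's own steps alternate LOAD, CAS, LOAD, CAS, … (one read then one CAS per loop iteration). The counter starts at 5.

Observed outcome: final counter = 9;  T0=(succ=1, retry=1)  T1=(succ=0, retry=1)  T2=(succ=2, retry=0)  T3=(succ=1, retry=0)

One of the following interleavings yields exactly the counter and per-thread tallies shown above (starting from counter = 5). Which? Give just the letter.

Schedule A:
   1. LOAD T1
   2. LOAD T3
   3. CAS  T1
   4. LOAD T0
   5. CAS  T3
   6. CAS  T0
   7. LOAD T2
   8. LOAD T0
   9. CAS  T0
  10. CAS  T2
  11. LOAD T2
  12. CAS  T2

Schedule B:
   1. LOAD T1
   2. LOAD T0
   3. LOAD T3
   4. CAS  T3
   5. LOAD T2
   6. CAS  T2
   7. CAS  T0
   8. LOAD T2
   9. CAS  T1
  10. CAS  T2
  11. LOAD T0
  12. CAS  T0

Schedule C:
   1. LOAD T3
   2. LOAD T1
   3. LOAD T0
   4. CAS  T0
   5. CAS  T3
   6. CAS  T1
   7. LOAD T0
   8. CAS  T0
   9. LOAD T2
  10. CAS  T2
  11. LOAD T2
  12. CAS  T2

B

Tracing schedule B:
#1 T1 reads 5
#2 T0 reads 5
#3 T3 reads 5
#4 T3 CAS(5→6) writes; counter now 6
#5 T2 reads 6
#6 T2 CAS(6→7) writes; counter now 7
#7 T0 CAS(5→6) fails; counter now 7
#8 T2 reads 7
#9 T1 CAS(5→6) fails; counter now 7
#10 T2 CAS(7→8) writes; counter now 8
#11 T0 reads 8
#12 T0 CAS(8→9) writes; counter now 9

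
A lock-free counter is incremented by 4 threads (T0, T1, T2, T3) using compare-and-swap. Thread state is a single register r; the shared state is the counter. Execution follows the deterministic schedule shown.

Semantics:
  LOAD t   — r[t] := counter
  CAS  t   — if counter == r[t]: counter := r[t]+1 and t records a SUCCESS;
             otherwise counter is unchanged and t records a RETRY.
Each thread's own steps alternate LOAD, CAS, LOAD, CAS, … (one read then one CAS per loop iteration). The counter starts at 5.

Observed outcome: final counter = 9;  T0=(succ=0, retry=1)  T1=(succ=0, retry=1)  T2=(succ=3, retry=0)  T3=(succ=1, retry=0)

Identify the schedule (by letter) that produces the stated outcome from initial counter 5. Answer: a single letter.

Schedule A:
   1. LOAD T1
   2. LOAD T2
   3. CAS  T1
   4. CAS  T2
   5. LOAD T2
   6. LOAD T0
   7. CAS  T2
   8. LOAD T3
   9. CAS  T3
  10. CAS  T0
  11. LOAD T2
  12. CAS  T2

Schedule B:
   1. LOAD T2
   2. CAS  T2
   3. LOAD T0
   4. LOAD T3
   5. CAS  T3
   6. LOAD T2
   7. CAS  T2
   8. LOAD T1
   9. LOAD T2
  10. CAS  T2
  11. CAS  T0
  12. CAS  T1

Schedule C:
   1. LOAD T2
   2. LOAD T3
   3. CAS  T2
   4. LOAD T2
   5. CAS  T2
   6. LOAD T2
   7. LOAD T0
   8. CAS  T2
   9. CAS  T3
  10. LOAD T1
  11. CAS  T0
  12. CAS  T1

B

Run B:
[1] T2.load  rd  (counter 5, T2.r 5)
[2] T2.cas  hit  (counter 6, T2.r 5)
[3] T0.load  rd  (counter 6, T0.r 6)
[4] T3.load  rd  (counter 6, T3.r 6)
[5] T3.cas  hit  (counter 7, T3.r 6)
[6] T2.load  rd  (counter 7, T2.r 7)
[7] T2.cas  hit  (counter 8, T2.r 7)
[8] T1.load  rd  (counter 8, T1.r 8)
[9] T2.load  rd  (counter 8, T2.r 8)
[10] T2.cas  hit  (counter 9, T2.r 8)
[11] T0.cas  miss  (counter 9, T0.r 6)
[12] T1.cas  miss  (counter 9, T1.r 8)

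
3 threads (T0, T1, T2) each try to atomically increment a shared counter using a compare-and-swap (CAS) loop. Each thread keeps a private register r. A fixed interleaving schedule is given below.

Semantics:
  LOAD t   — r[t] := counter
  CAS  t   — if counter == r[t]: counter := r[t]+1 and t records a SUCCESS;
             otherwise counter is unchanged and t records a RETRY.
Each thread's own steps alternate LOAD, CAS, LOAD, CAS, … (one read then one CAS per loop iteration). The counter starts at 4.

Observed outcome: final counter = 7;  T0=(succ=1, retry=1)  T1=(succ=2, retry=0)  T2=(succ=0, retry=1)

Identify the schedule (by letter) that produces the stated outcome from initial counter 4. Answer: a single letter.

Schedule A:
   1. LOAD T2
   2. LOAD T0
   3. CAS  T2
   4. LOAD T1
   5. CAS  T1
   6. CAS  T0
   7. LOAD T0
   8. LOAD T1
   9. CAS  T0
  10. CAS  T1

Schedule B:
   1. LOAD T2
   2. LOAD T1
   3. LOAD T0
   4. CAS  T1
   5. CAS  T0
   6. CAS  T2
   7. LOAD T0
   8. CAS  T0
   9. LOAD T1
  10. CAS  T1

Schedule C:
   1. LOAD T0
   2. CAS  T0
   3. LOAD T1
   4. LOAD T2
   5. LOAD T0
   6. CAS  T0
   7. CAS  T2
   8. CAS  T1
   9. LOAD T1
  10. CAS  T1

B

Tracing schedule B:
step 1: T2 LOAD ⇒ load; ctr=4 reg=4
step 2: T1 LOAD ⇒ load; ctr=4 reg=4
step 3: T0 LOAD ⇒ load; ctr=4 reg=4
step 4: T1 CAS ⇒ ok; ctr=5 reg=4
step 5: T0 CAS ⇒ retry; ctr=5 reg=4
step 6: T2 CAS ⇒ retry; ctr=5 reg=4
step 7: T0 LOAD ⇒ load; ctr=5 reg=5
step 8: T0 CAS ⇒ ok; ctr=6 reg=5
step 9: T1 LOAD ⇒ load; ctr=6 reg=6
step 10: T1 CAS ⇒ ok; ctr=7 reg=6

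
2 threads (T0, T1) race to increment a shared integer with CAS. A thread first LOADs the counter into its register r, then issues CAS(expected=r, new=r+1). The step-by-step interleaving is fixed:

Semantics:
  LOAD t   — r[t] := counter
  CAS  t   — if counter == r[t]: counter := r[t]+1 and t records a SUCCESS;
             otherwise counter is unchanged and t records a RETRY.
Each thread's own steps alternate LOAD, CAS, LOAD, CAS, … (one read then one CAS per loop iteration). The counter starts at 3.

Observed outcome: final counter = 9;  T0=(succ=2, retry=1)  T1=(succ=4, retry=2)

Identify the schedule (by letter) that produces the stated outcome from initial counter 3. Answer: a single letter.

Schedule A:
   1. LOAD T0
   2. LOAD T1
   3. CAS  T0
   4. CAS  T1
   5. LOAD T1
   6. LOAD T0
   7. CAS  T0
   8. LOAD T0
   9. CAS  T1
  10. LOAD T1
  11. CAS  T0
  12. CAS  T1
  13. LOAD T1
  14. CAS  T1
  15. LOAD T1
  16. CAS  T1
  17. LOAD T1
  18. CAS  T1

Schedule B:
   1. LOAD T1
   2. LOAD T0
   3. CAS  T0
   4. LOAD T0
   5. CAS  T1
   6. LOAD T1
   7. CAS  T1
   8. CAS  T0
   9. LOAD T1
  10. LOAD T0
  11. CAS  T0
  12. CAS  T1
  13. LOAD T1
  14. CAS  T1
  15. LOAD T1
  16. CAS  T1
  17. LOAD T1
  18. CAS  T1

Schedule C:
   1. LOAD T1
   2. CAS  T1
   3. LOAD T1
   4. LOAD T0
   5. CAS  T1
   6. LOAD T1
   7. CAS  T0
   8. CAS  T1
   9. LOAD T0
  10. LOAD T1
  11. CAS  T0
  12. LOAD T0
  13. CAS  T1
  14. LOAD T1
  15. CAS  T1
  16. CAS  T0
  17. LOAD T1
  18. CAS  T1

B

Run B:
T1 LOAD — after: cnt=3, r=3 — load
T0 LOAD — after: cnt=3, r=3 — load
T0 CAS — after: cnt=4, r=3 — ok
T0 LOAD — after: cnt=4, r=4 — load
T1 CAS — after: cnt=4, r=3 — retry
T1 LOAD — after: cnt=4, r=4 — load
T1 CAS — after: cnt=5, r=4 — ok
T0 CAS — after: cnt=5, r=4 — retry
T1 LOAD — after: cnt=5, r=5 — load
T0 LOAD — after: cnt=5, r=5 — load
T0 CAS — after: cnt=6, r=5 — ok
T1 CAS — after: cnt=6, r=5 — retry
T1 LOAD — after: cnt=6, r=6 — load
T1 CAS — after: cnt=7, r=6 — ok
T1 LOAD — after: cnt=7, r=7 — load
T1 CAS — after: cnt=8, r=7 — ok
T1 LOAD — after: cnt=8, r=8 — load
T1 CAS — after: cnt=9, r=8 — ok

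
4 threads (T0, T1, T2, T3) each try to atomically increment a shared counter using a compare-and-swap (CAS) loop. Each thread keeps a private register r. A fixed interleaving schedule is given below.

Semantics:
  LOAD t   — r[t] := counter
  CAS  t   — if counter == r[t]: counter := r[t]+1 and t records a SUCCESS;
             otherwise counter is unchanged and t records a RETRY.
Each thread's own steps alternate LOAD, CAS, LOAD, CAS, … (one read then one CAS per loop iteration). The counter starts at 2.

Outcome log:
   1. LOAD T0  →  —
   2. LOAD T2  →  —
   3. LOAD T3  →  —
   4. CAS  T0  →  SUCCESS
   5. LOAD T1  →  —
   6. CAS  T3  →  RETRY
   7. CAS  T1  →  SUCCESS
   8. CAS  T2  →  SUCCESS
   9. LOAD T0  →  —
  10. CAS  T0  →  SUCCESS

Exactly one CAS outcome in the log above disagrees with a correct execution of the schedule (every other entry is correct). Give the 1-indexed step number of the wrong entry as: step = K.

step = 8

Correct run:
T0 LOAD — after: cnt=2, r=2 — load
T2 LOAD — after: cnt=2, r=2 — load
T3 LOAD — after: cnt=2, r=2 — load
T0 CAS — after: cnt=3, r=2 — ok
T1 LOAD — after: cnt=3, r=3 — load
T3 CAS — after: cnt=3, r=2 — retry
T1 CAS — after: cnt=4, r=3 — ok
T2 CAS — after: cnt=4, r=2 — retry
T0 LOAD — after: cnt=4, r=4 — load
T0 CAS — after: cnt=5, r=4 — ok
Log disagrees first at step 8.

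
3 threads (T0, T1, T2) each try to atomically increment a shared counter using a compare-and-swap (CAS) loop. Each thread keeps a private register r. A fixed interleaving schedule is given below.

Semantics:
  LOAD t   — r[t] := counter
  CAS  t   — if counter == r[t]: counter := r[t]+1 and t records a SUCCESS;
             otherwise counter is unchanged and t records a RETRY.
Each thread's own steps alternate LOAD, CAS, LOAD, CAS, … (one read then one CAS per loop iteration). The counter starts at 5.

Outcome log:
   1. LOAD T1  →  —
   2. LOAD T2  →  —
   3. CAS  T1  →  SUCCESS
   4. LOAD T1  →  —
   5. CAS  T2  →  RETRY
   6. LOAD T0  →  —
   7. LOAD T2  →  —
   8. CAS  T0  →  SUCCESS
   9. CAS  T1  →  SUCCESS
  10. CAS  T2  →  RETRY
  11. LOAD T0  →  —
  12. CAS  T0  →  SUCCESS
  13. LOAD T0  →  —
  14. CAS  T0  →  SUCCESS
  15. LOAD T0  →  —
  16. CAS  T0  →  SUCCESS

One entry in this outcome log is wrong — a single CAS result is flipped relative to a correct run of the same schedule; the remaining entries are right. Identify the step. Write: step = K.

step = 9

Reference trace:
1. LOAD T1 → mem=5 r[T1]=5 [LOAD]
2. LOAD T2 → mem=5 r[T2]=5 [LOAD]
3. CAS T1 → mem=6 r[T1]=5 [OK]
4. LOAD T1 → mem=6 r[T1]=6 [LOAD]
5. CAS T2 → mem=6 r[T2]=5 [RETRY]
6. LOAD T0 → mem=6 r[T0]=6 [LOAD]
7. LOAD T2 → mem=6 r[T2]=6 [LOAD]
8. CAS T0 → mem=7 r[T0]=6 [OK]
9. CAS T1 → mem=7 r[T1]=6 [RETRY]
10. CAS T2 → mem=7 r[T2]=6 [RETRY]
11. LOAD T0 → mem=7 r[T0]=7 [LOAD]
12. CAS T0 → mem=8 r[T0]=7 [OK]
13. LOAD T0 → mem=8 r[T0]=8 [LOAD]
14. CAS T0 → mem=9 r[T0]=8 [OK]
15. LOAD T0 → mem=9 r[T0]=9 [LOAD]
16. CAS T0 → mem=10 r[T0]=9 [OK]
Flip is step 9.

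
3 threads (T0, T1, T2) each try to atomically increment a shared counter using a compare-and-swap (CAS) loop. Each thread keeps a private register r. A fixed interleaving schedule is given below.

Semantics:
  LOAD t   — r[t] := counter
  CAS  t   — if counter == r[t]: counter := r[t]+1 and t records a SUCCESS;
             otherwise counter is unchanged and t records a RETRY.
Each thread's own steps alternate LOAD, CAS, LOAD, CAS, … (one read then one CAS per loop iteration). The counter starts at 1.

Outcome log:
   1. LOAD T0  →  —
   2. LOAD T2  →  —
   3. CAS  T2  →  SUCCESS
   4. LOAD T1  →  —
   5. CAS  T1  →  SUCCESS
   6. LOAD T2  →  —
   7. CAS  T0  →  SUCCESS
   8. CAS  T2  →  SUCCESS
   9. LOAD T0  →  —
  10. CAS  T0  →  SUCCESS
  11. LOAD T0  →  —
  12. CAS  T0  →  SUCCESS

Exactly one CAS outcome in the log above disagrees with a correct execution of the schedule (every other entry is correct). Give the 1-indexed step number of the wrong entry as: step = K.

step = 7

Reference trace:
1. LOAD T0 → mem=1 r[T0]=1 [LOAD]
2. LOAD T2 → mem=1 r[T2]=1 [LOAD]
3. CAS T2 → mem=2 r[T2]=1 [OK]
4. LOAD T1 → mem=2 r[T1]=2 [LOAD]
5. CAS T1 → mem=3 r[T1]=2 [OK]
6. LOAD T2 → mem=3 r[T2]=3 [LOAD]
7. CAS T0 → mem=3 r[T0]=1 [RETRY]
8. CAS T2 → mem=4 r[T2]=3 [OK]
9. LOAD T0 → mem=4 r[T0]=4 [LOAD]
10. CAS T0 → mem=5 r[T0]=4 [OK]
11. LOAD T0 → mem=5 r[T0]=5 [LOAD]
12. CAS T0 → mem=6 r[T0]=5 [OK]
Flip is step 7.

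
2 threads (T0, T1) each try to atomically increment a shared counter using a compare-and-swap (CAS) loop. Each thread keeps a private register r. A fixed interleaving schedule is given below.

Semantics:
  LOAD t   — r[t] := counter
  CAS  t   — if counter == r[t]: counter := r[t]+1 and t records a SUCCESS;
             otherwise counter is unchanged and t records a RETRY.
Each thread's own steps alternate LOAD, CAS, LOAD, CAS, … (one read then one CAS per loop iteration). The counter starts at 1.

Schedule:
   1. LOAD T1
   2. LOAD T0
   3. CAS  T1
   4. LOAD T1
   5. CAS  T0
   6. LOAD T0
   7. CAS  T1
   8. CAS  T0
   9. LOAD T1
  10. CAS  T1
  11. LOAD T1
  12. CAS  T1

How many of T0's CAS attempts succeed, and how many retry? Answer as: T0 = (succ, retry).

T0 = (0, 2)

#1 T1 reads 1
#2 T0 reads 1
#3 T1 CAS(1→2) writes; counter now 2
#4 T1 reads 2
#5 T0 CAS(1→2) fails; counter now 2
#6 T0 reads 2
#7 T1 CAS(2→3) writes; counter now 3
#8 T0 CAS(2→3) fails; counter now 3
#9 T1 reads 3
#10 T1 CAS(3→4) writes; counter now 4
#11 T1 reads 4
#12 T1 CAS(4→5) writes; counter now 5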